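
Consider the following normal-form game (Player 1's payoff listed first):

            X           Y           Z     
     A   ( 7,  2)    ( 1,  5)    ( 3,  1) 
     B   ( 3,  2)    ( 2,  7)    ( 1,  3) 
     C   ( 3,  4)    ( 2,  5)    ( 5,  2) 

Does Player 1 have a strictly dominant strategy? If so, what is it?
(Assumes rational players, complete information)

No strictly dominant strategy exists for Player 1

Work:
A strategy strictly dominates another if it gives a strictly higher payoff against every opponent action. Compare each pair of P1's strategies column-by-column:
  A vs B: [7 vs 3, 1 vs 2, 3 vs 1] → A does not strictly dominate B (column Y: 1 ≤ 2)
  A vs C: [7 vs 3, 1 vs 2, 3 vs 5] → A does not strictly dominate C (column Y: 1 ≤ 2)
  B vs A: [3 vs 7, 2 vs 1, 1 vs 3] → B does not strictly dominate A (column X: 3 ≤ 7)
  B vs C: [3 vs 3, 2 vs 2, 1 vs 5] → B does not strictly dominate C (column X: 3 ≤ 3)
  C vs A: [3 vs 7, 2 vs 1, 5 vs 3] → C does not strictly dominate A (column X: 3 ≤ 7)
  C vs B: [3 vs 3, 2 vs 2, 5 vs 1] → C does not strictly dominate B (column X: 3 ≤ 3)
No single strategy strictly dominates all others → no strictly dominant strategy.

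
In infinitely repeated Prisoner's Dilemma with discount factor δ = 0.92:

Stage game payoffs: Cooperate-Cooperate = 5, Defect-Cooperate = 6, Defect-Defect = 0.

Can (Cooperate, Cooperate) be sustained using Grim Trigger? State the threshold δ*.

δ* = 0.1667; since δ = 0.92 ≥ 0.1667, cooperation can be sustained

Work:
For Grim Trigger:
Cooperate forever: 5/(1-δ)
Defect then punished: 6 + 0·δ/(1-δ)
Need: 5/(1-δ) ≥ 6 + 0·δ/(1-δ)
Solving: δ ≥ (T-R)/(T-P) = (6-5)/(6-0) = 0.1667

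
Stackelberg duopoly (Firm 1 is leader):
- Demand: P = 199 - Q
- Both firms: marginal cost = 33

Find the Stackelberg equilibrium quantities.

q₁* (leader) = 83.0, q₂* (follower) = 41.5

Work:
Follower's reaction: q₂ = (a - c - q₁)/2
Leader substitutes: π₁ = q₁·(a - q₁ - (a-c-q₁)/2 - c)
FOC: q₁* = (199 - 33)/2 = 83.00
Then: q₂* = (199 - 33 - 83.0)/2 = 41.50
Leader has first-mover advantage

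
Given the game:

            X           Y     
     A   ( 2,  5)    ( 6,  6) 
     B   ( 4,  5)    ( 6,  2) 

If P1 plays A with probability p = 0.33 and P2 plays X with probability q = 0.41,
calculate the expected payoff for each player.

E[P1] = 4.9094, E[P2] = 4.0088

Work:
E[P1] = p·q·π₁(A,X) + p·(1-q)·π₁(A,Y) + (1-p)·q·π₁(B,X) + (1-p)·(1-q)·π₁(B,Y)
= 0.33·0.41·2 + 0.33·0.59·6 + 0.67·0.41·4 + 0.67·0.59·6
= 4.9094

E[P2] = 4.0088 (similar calculation)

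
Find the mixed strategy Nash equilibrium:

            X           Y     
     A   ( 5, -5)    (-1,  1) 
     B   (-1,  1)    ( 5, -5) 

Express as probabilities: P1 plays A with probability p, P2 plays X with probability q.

p = 0.5, q = 0.5

Work:
Find probabilities that make opponent indifferent:
P2 chooses q to make P1 indifferent between A and B
P1 chooses p to make P2 indifferent between X and Y
Mixed NE: P1 plays (A: 0.5, B: 0.5), P2 plays (X: 0.5, Y: 0.5)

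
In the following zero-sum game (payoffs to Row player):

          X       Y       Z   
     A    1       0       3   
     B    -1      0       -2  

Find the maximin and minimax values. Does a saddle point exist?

Maximin = 0, Minimax = 0, Saddle: True

Work:
Row minimums: [0, -2] → maximin = 0
Column maximums: [1, 0, 3] → minimax = 0
Saddle point exists! Game value = 0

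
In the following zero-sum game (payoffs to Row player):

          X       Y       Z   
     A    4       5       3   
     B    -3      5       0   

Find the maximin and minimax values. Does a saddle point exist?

Maximin = 3, Minimax = 3, Saddle: True

Work:
Row minimums: [3, -3] → maximin = 3
Column maximums: [4, 5, 3] → minimax = 3
Saddle point exists! Game value = 3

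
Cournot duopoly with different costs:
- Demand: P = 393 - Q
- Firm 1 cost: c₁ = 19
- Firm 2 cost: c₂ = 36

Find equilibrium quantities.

q₁* = 130.33, q₂* = 113.33

Work:
Reaction: q₁ = (393 - 19 - q₂)/2
Reaction: q₂ = (393 - 36 - q₁)/2
Solve simultaneously:
q₁* = (393 - 2×19 + 36)/3 = 130.33
q₂* = (393 - 2×36 + 19)/3 = 113.33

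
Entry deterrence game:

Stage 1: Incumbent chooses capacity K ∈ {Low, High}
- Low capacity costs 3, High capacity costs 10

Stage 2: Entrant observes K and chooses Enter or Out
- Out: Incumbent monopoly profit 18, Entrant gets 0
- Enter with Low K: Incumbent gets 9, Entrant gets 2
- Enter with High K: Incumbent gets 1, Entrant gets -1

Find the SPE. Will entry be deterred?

SPE: (High, Enter|Low, Out|High); Entry deterred. Incumbent net profit = 8

Work:
After Low K: Entrant enters (2 > 0)
After High K: Entrant stays out (-1 < 0)
Incumbent: Low → 9−3=6, High → 18−10=8
Incumbent chooses High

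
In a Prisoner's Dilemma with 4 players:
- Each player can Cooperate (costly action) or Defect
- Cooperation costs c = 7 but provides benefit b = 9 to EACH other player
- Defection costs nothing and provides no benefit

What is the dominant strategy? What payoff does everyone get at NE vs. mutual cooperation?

Dominant: Defect; NE payoff = 0; Coop payoff = 20

Work:
Defect dominates (saves cost c = 7, benefit to others is external)
NE: All defect → everyone gets 0
If all cooperate: each receives (3)×9 - 7 = 20
Social dilemma: 20 > 0 but NE gives 0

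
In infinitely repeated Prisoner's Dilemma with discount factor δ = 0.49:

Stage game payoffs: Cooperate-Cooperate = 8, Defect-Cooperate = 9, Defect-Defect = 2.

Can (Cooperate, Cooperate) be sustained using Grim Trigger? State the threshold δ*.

δ* = 0.1429; since δ = 0.49 ≥ 0.1429, cooperation can be sustained

Work:
For Grim Trigger:
Cooperate forever: 8/(1-δ)
Defect then punished: 9 + 2·δ/(1-δ)
Need: 8/(1-δ) ≥ 9 + 2·δ/(1-δ)
Solving: δ ≥ (T-R)/(T-P) = (9-8)/(9-2) = 0.1429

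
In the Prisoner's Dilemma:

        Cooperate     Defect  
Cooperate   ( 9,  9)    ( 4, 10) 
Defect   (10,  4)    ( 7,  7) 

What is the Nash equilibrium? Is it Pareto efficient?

(Defect, Defect) is NE; not Pareto efficient

Work:
Defect dominates Cooperate for both players:
If P2 cooperates: Defect (10) > Cooperate (9)
If P2 defects: Defect (7) > Cooperate (4)
NE: (Defect, Defect) with payoff (7, 7)
But (Cooperate, Cooperate) = (9, 9) Pareto dominates (7, 7)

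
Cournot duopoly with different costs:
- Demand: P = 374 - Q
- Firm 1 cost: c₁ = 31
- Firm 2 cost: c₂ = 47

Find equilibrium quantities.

q₁* = 119.67, q₂* = 103.67

Work:
Reaction: q₁ = (374 - 31 - q₂)/2
Reaction: q₂ = (374 - 47 - q₁)/2
Solve simultaneously:
q₁* = (374 - 2×31 + 47)/3 = 119.67
q₂* = (374 - 2×47 + 31)/3 = 103.67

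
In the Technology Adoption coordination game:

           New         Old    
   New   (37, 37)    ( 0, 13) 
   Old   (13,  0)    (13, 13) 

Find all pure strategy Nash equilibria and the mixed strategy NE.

Pure NE: (New, New) and (Old, Old); Mixed NE: p = 0.3514, q = 0.3514

Work:
Check pure NE:
(New, New): (37, 37) - no unilateral deviation beneficial
(Old, Old): (13, 13) - no unilateral deviation beneficial
Mixed NE: P1 plays New with p = 0.3514, P2 plays New with q = 0.3514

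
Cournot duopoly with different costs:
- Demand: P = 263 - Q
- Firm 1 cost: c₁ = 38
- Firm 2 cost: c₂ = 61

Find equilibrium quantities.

q₁* = 82.67, q₂* = 59.67

Work:
Reaction: q₁ = (263 - 38 - q₂)/2
Reaction: q₂ = (263 - 61 - q₁)/2
Solve simultaneously:
q₁* = (263 - 2×38 + 61)/3 = 82.67
q₂* = (263 - 2×61 + 38)/3 = 59.67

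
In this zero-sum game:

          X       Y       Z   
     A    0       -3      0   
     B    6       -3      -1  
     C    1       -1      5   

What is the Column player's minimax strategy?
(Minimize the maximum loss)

Column should play Y, value = -1

Work:
Column player minimizes Row's maximum payoff:
Column X: max payoff to Row = 6
Column Y: max payoff to Row = -1
Column Z: max payoff to Row = 5
Minimum is -1, achieved by column Y.
Minimax strategy: Y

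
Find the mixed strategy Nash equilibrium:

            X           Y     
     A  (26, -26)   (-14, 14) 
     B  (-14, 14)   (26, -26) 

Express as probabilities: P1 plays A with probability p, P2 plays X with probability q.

p = 0.5, q = 0.5

Work:
Find probabilities that make opponent indifferent:
P2 chooses q to make P1 indifferent between A and B
P1 chooses p to make P2 indifferent between X and Y
Mixed NE: P1 plays (A: 0.5, B: 0.5), P2 plays (X: 0.5, Y: 0.5)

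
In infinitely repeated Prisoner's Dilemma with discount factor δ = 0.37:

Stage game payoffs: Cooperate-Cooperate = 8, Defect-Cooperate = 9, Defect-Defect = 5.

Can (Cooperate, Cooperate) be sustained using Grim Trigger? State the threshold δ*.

δ* = 0.25; since δ = 0.37 ≥ 0.25, cooperation can be sustained

Work:
For Grim Trigger:
Cooperate forever: 8/(1-δ)
Defect then punished: 9 + 5·δ/(1-δ)
Need: 8/(1-δ) ≥ 9 + 5·δ/(1-δ)
Solving: δ ≥ (T-R)/(T-P) = (9-8)/(9-5) = 0.25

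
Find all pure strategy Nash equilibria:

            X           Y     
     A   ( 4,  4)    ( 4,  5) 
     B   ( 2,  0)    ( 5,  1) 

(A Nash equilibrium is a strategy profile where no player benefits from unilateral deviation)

Nash equilibrium: (B, Y)

Work:
Best responses:
  P1 vs X: payoffs [4, 2] → best response A (payoff 4)
  P1 vs Y: payoffs [4, 5] → best response B (payoff 5)
  P2 vs A: payoffs [4, 5] → best response Y (payoff 5)
  P2 vs B: payoffs [0, 1] → best response Y (payoff 1)
Mutual best responses: (B,Y) → Nash equilibria.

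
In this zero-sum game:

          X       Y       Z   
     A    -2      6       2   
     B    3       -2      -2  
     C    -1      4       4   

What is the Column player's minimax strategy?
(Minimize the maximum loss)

Column should play X, value = 3

Work:
Column player minimizes Row's maximum payoff:
Column X: max payoff to Row = 3
Column Y: max payoff to Row = 6
Column Z: max payoff to Row = 4
Minimum is 3, achieved by column X.
Minimax strategy: X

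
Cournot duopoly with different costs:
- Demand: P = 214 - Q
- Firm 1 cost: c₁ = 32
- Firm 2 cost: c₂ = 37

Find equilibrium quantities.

q₁* = 62.33, q₂* = 57.33

Work:
Reaction: q₁ = (214 - 32 - q₂)/2
Reaction: q₂ = (214 - 37 - q₁)/2
Solve simultaneously:
q₁* = (214 - 2×32 + 37)/3 = 62.33
q₂* = (214 - 2×37 + 32)/3 = 57.33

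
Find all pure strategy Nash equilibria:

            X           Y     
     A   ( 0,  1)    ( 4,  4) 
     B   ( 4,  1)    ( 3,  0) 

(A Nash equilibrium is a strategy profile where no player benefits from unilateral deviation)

Nash equilibrium: (A, Y), (B, X)

Work:
Best responses:
  P1 vs X: payoffs [0, 4] → best response B (payoff 4)
  P1 vs Y: payoffs [4, 3] → best response A (payoff 4)
  P2 vs A: payoffs [1, 4] → best response Y (payoff 4)
  P2 vs B: payoffs [1, 0] → best response X (payoff 1)
Mutual best responses: (A,Y), (B,X) → Nash equilibria.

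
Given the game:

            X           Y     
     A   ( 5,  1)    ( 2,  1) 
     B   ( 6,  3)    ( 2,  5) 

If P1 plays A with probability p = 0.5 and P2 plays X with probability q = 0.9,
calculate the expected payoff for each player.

E[P1] = 5.15, E[P2] = 2.1

Work:
E[P1] = p·q·π₁(A,X) + p·(1-q)·π₁(A,Y) + (1-p)·q·π₁(B,X) + (1-p)·(1-q)·π₁(B,Y)
= 0.5·0.9·5 + 0.5·0.1·2 + 0.5·0.9·6 + 0.5·0.1·2
= 5.15

E[P2] = 2.1 (similar calculation)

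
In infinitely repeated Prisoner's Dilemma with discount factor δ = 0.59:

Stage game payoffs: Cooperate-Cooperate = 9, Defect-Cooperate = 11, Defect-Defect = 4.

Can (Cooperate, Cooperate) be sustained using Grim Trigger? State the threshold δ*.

δ* = 0.2857; since δ = 0.59 ≥ 0.2857, cooperation can be sustained

Work:
For Grim Trigger:
Cooperate forever: 9/(1-δ)
Defect then punished: 11 + 4·δ/(1-δ)
Need: 9/(1-δ) ≥ 11 + 4·δ/(1-δ)
Solving: δ ≥ (T-R)/(T-P) = (11-9)/(11-4) = 0.2857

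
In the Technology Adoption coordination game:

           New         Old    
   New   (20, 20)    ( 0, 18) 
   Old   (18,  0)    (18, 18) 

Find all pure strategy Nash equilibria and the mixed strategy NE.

Pure NE: (New, New) and (Old, Old); Mixed NE: p = 0.9, q = 0.9

Work:
Check pure NE:
(New, New): (20, 20) - no unilateral deviation beneficial
(Old, Old): (18, 18) - no unilateral deviation beneficial
Mixed NE: P1 plays New with p = 0.9, P2 plays New with q = 0.9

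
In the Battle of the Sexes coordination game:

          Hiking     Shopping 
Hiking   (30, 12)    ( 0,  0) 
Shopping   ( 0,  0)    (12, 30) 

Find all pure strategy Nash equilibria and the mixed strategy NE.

Pure NE: (Hiking, Hiking) and (Shopping, Shopping); Mixed NE: p = 0.7143, q = 0.2857

Work:
Check pure NE:
(Hiking, Hiking): (30, 12) - no unilateral deviation beneficial
(Shopping, Shopping): (12, 30) - no unilateral deviation beneficial
Mixed NE: P1 plays Hiking with p = 0.7143, P2 plays Hiking with q = 0.2857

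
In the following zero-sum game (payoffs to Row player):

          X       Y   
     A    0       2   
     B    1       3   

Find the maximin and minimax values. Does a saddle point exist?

Maximin = 1, Minimax = 1, Saddle: True

Work:
Row minimums: [0, 1] → maximin = 1
Column maximums: [1, 3] → minimax = 1
Saddle point exists! Game value = 1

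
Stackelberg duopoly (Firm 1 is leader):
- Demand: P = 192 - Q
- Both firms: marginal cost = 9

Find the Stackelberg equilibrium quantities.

q₁* (leader) = 91.5, q₂* (follower) = 45.75

Work:
Follower's reaction: q₂ = (a - c - q₁)/2
Leader substitutes: π₁ = q₁·(a - q₁ - (a-c-q₁)/2 - c)
FOC: q₁* = (192 - 9)/2 = 91.50
Then: q₂* = (192 - 9 - 91.5)/2 = 45.75
Leader has first-mover advantage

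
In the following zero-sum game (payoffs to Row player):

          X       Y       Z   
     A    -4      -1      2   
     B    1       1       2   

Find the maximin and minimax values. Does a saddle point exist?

Maximin = 1, Minimax = 1, Saddle: True

Work:
Row minimums: [-4, 1] → maximin = 1
Column maximums: [1, 1, 2] → minimax = 1
Saddle point exists! Game value = 1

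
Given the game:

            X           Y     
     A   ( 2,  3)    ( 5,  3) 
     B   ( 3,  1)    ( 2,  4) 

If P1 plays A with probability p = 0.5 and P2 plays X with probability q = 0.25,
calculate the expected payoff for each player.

E[P1] = 3.25, E[P2] = 3.125

Work:
E[P1] = p·q·π₁(A,X) + p·(1-q)·π₁(A,Y) + (1-p)·q·π₁(B,X) + (1-p)·(1-q)·π₁(B,Y)
= 0.5·0.25·2 + 0.5·0.75·5 + 0.5·0.25·3 + 0.5·0.75·2
= 3.25

E[P2] = 3.125 (similar calculation)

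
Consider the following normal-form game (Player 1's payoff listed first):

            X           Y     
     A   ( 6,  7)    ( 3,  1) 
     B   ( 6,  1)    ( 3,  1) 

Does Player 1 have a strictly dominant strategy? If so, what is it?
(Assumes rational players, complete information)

No strictly dominant strategy exists for Player 1

Work:
A strategy strictly dominates another if it gives a strictly higher payoff against every opponent action. Compare each pair of P1's strategies column-by-column:
  A vs B: [6 vs 6, 3 vs 3] → A does not strictly dominate B (column X: 6 ≤ 6)
  B vs A: [6 vs 6, 3 vs 3] → B does not strictly dominate A (column X: 6 ≤ 6)
No single strategy strictly dominates all others → no strictly dominant strategy.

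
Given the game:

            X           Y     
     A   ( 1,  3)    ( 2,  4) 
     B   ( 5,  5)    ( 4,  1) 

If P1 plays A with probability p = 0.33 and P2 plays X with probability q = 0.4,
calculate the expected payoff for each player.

E[P1] = 3.476, E[P2] = 2.93

Work:
E[P1] = p·q·π₁(A,X) + p·(1-q)·π₁(A,Y) + (1-p)·q·π₁(B,X) + (1-p)·(1-q)·π₁(B,Y)
= 0.33·0.4·1 + 0.33·0.6·2 + 0.67·0.4·5 + 0.67·0.6·4
= 3.476

E[P2] = 2.93 (similar calculation)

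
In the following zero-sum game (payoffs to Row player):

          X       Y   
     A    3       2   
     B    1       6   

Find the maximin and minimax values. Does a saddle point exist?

Maximin = 2, Minimax = 3, Saddle: False

Work:
Row minimums: [2, 1] → maximin = 2
Column maximums: [3, 6] → minimax = 3
No saddle point (maximin ≠ minimax). Mixed strategy needed.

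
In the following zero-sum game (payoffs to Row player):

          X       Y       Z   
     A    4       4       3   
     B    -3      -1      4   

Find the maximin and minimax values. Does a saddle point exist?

Maximin = 3, Minimax = 4, Saddle: False

Work:
Row minimums: [3, -3] → maximin = 3
Column maximums: [4, 4, 4] → minimax = 4
No saddle point (maximin ≠ minimax). Mixed strategy needed.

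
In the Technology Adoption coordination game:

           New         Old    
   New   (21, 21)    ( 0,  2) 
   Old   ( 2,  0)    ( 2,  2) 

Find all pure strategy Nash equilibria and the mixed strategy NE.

Pure NE: (New, New) and (Old, Old); Mixed NE: p = 0.0952, q = 0.0952

Work:
Check pure NE:
(New, New): (21, 21) - no unilateral deviation beneficial
(Old, Old): (2, 2) - no unilateral deviation beneficial
Mixed NE: P1 plays New with p = 0.0952, P2 plays New with q = 0.0952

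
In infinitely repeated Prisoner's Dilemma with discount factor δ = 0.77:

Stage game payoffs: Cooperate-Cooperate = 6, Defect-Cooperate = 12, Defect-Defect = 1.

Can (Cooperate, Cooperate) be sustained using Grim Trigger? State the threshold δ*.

δ* = 0.5455; since δ = 0.77 ≥ 0.5455, cooperation can be sustained

Work:
For Grim Trigger:
Cooperate forever: 6/(1-δ)
Defect then punished: 12 + 1·δ/(1-δ)
Need: 6/(1-δ) ≥ 12 + 1·δ/(1-δ)
Solving: δ ≥ (T-R)/(T-P) = (12-6)/(12-1) = 0.5455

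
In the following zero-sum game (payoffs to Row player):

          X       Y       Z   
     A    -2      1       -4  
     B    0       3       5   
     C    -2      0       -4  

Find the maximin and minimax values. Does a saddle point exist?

Maximin = 0, Minimax = 0, Saddle: True

Work:
Row minimums: [-4, 0, -4] → maximin = 0
Column maximums: [0, 3, 5] → minimax = 0
Saddle point exists! Game value = 0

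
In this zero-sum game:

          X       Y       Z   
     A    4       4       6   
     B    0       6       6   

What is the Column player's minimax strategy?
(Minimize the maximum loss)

Column should play X, value = 4

Work:
Column player minimizes Row's maximum payoff:
Column X: max payoff to Row = 4
Column Y: max payoff to Row = 6
Column Z: max payoff to Row = 6
Minimum is 4, achieved by column X.
Minimax strategy: X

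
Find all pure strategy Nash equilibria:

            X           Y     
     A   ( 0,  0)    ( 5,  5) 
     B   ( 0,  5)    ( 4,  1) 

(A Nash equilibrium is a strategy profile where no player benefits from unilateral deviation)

Nash equilibrium: (A, Y), (B, X)

Work:
Best responses:
  P1 vs X: payoffs [0, 0] → best response A/B (payoff 0)
  P1 vs Y: payoffs [5, 4] → best response A (payoff 5)
  P2 vs A: payoffs [0, 5] → best response Y (payoff 5)
  P2 vs B: payoffs [5, 1] → best response X (payoff 5)
Mutual best responses: (A,Y), (B,X) → Nash equilibria.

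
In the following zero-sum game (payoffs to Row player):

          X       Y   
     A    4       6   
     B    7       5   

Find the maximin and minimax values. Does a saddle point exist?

Maximin = 5, Minimax = 6, Saddle: False

Work:
Row minimums: [4, 5] → maximin = 5
Column maximums: [7, 6] → minimax = 6
No saddle point (maximin ≠ minimax). Mixed strategy needed.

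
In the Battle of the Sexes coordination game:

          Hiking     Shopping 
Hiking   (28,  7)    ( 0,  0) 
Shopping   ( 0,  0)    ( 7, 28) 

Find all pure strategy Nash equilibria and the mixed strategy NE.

Pure NE: (Hiking, Hiking) and (Shopping, Shopping); Mixed NE: p = 0.8, q = 0.2

Work:
Check pure NE:
(Hiking, Hiking): (28, 7) - no unilateral deviation beneficial
(Shopping, Shopping): (7, 28) - no unilateral deviation beneficial
Mixed NE: P1 plays Hiking with p = 0.8, P2 plays Hiking with q = 0.2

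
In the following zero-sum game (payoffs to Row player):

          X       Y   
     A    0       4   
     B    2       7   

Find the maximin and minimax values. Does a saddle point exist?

Maximin = 2, Minimax = 2, Saddle: True

Work:
Row minimums: [0, 2] → maximin = 2
Column maximums: [2, 7] → minimax = 2
Saddle point exists! Game value = 2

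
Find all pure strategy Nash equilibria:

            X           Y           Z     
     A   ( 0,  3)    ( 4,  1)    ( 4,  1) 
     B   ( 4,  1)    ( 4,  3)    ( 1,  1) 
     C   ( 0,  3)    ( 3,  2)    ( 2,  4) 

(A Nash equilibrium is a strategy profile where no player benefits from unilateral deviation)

Nash equilibrium: (B, Y)

Work:
Best responses:
  P1 vs X: payoffs [0, 4, 0] → best response B (payoff 4)
  P1 vs Y: payoffs [4, 4, 3] → best response A/B (payoff 4)
  P1 vs Z: payoffs [4, 1, 2] → best response A (payoff 4)
  P2 vs A: payoffs [3, 1, 1] → best response X (payoff 3)
  P2 vs B: payoffs [1, 3, 1] → best response Y (payoff 3)
  P2 vs C: payoffs [3, 2, 4] → best response Z (payoff 4)
Mutual best responses: (B,Y) → Nash equilibria.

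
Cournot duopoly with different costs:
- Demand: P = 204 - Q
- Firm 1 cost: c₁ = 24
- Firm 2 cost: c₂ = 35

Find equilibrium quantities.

q₁* = 63.67, q₂* = 52.67

Work:
Reaction: q₁ = (204 - 24 - q₂)/2
Reaction: q₂ = (204 - 35 - q₁)/2
Solve simultaneously:
q₁* = (204 - 2×24 + 35)/3 = 63.67
q₂* = (204 - 2×35 + 24)/3 = 52.67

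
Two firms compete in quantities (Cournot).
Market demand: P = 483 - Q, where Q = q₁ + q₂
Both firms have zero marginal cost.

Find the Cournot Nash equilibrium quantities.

q₁* = q₂* = 161.0; P* = 161.0

Work:
Profit: π_i = P·q_i = (a - q_i - q_j)·q_i
FOC: ∂π_i/∂q_i = a - 2q_i - q_j = 0
Reaction function: q_i = (483 - q_j)/2
Symmetry: q* = 483/3 = 161.0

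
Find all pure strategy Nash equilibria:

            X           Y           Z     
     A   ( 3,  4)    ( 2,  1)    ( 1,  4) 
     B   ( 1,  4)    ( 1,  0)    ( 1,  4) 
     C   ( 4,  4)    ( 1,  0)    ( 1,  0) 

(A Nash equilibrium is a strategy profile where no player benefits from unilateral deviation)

Nash equilibrium: (A, Z), (B, Z), (C, X)

Work:
Best responses:
  P1 vs X: payoffs [3, 1, 4] → best response C (payoff 4)
  P1 vs Y: payoffs [2, 1, 1] → best response A (payoff 2)
  P1 vs Z: payoffs [1, 1, 1] → best response A/B/C (payoff 1)
  P2 vs A: payoffs [4, 1, 4] → best response X/Z (payoff 4)
  P2 vs B: payoffs [4, 0, 4] → best response X/Z (payoff 4)
  P2 vs C: payoffs [4, 0, 0] → best response X (payoff 4)
Mutual best responses: (A,Z), (B,Z), (C,X) → Nash equilibria.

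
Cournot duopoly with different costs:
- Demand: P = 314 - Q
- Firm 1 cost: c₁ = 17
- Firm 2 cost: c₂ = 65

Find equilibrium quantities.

q₁* = 115.0, q₂* = 67.0

Work:
Reaction: q₁ = (314 - 17 - q₂)/2
Reaction: q₂ = (314 - 65 - q₁)/2
Solve simultaneously:
q₁* = (314 - 2×17 + 65)/3 = 115.0
q₂* = (314 - 2×65 + 17)/3 = 67.0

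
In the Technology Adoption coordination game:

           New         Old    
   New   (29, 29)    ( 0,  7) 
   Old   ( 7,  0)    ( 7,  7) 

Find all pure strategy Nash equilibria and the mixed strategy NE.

Pure NE: (New, New) and (Old, Old); Mixed NE: p = 0.2414, q = 0.2414

Work:
Check pure NE:
(New, New): (29, 29) - no unilateral deviation beneficial
(Old, Old): (7, 7) - no unilateral deviation beneficial
Mixed NE: P1 plays New with p = 0.2414, P2 plays New with q = 0.2414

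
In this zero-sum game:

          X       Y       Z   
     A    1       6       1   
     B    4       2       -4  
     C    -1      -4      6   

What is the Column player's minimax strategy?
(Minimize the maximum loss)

Column should play X, value = 4

Work:
Column player minimizes Row's maximum payoff:
Column X: max payoff to Row = 4
Column Y: max payoff to Row = 6
Column Z: max payoff to Row = 6
Minimum is 4, achieved by column X.
Minimax strategy: X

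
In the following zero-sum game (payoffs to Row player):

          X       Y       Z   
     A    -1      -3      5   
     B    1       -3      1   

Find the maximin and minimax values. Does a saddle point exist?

Maximin = -3, Minimax = -3, Saddle: True

Work:
Row minimums: [-3, -3] → maximin = -3
Column maximums: [1, -3, 5] → minimax = -3
Saddle point exists! Game value = -3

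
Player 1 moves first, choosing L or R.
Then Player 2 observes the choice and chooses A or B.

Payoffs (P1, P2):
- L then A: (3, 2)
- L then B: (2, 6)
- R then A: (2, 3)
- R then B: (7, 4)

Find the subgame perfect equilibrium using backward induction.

P1 plays R, P2 plays B after L and B after R; Payoff (7, 4)

Work:
Backward induction:
After L: P2 chooses B → P1 gets 2
After R: P2 chooses B → P1 gets 7
P1 chooses R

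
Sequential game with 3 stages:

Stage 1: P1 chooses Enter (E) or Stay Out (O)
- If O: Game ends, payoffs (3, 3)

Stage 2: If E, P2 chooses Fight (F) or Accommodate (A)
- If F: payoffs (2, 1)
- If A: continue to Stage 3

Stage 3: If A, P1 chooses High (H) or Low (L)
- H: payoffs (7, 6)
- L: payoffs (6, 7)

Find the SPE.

SPE: (E, A, H); Outcome (7, 6)

Work:
Stage 3: P1 chooses H (7 vs 6)
Stage 2: P2: F->1, A->6 (anticipating H). Choose A
Stage 1: P1: O->3, E->7 (anticipating A, H). Choose E
SPE path: E -> A -> H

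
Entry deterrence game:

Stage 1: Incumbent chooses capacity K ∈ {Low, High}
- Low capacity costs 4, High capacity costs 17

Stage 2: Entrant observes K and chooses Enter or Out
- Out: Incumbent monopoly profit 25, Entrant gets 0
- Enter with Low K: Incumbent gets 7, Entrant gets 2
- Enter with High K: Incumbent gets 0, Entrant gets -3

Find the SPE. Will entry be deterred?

SPE: (High, Enter|Low, Out|High); Entry deterred. Incumbent net profit = 8

Work:
After Low K: Entrant enters (2 > 0)
After High K: Entrant stays out (-3 < 0)
Incumbent: Low → 7−4=3, High → 25−17=8
Incumbent chooses High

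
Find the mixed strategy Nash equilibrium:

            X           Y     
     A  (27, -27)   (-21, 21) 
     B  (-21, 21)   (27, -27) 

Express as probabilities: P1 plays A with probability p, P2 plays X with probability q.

p = 0.5, q = 0.5

Work:
Find probabilities that make opponent indifferent:
P2 chooses q to make P1 indifferent between A and B
P1 chooses p to make P2 indifferent between X and Y
Mixed NE: P1 plays (A: 0.5, B: 0.5), P2 plays (X: 0.5, Y: 0.5)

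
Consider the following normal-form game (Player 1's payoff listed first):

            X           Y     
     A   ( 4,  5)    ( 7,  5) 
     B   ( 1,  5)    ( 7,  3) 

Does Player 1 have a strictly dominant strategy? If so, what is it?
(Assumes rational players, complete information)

No strictly dominant strategy exists for Player 1

Work:
A strategy strictly dominates another if it gives a strictly higher payoff against every opponent action. Compare each pair of P1's strategies column-by-column:
  A vs B: [4 vs 1, 7 vs 7] → A does not strictly dominate B (column Y: 7 ≤ 7)
  B vs A: [1 vs 4, 7 vs 7] → B does not strictly dominate A (column X: 1 ≤ 4)
No single strategy strictly dominates all others → no strictly dominant strategy.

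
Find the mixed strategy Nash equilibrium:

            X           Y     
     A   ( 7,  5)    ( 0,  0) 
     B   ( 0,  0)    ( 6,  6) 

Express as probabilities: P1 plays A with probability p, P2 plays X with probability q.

p = 0.5455, q = 0.4615

Work:
Find probabilities that make opponent indifferent:
P2 chooses q to make P1 indifferent between A and B
P1 chooses p to make P2 indifferent between X and Y
Mixed NE: P1 plays (A: 0.5455, B: 0.4545), P2 plays (X: 0.4615, Y: 0.5385)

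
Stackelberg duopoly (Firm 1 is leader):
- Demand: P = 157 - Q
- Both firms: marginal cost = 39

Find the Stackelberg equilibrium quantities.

q₁* (leader) = 59.0, q₂* (follower) = 29.5

Work:
Follower's reaction: q₂ = (a - c - q₁)/2
Leader substitutes: π₁ = q₁·(a - q₁ - (a-c-q₁)/2 - c)
FOC: q₁* = (157 - 39)/2 = 59.00
Then: q₂* = (157 - 39 - 59.0)/2 = 29.50
Leader has first-mover advantage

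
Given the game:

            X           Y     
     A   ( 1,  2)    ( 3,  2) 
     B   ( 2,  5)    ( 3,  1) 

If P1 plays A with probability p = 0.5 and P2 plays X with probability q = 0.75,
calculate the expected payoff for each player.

E[P1] = 1.875, E[P2] = 3.0

Work:
E[P1] = p·q·π₁(A,X) + p·(1-q)·π₁(A,Y) + (1-p)·q·π₁(B,X) + (1-p)·(1-q)·π₁(B,Y)
= 0.5·0.75·1 + 0.5·0.25·3 + 0.5·0.75·2 + 0.5·0.25·3
= 1.875

E[P2] = 3.0 (similar calculation)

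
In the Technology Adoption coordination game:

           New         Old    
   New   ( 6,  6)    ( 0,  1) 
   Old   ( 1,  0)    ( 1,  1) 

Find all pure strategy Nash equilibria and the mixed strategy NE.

Pure NE: (New, New) and (Old, Old); Mixed NE: p = 0.1667, q = 0.1667

Work:
Check pure NE:
(New, New): (6, 6) - no unilateral deviation beneficial
(Old, Old): (1, 1) - no unilateral deviation beneficial
Mixed NE: P1 plays New with p = 0.1667, P2 plays New with q = 0.1667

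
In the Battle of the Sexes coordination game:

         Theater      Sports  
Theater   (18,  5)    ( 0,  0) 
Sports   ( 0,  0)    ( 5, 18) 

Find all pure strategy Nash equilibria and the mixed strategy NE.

Pure NE: (Theater, Theater) and (Sports, Sports); Mixed NE: p = 0.7826, q = 0.2174

Work:
Check pure NE:
(Theater, Theater): (18, 5) - no unilateral deviation beneficial
(Sports, Sports): (5, 18) - no unilateral deviation beneficial
Mixed NE: P1 plays Theater with p = 0.7826, P2 plays Theater with q = 0.2174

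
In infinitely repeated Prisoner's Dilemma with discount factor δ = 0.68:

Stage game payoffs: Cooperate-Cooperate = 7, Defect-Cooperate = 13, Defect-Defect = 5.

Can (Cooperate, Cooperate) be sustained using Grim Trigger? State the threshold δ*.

δ* = 0.75; since δ = 0.68 < 0.75, cooperation cannot be sustained

Work:
For Grim Trigger:
Cooperate forever: 7/(1-δ)
Defect then punished: 13 + 5·δ/(1-δ)
Need: 7/(1-δ) ≥ 13 + 5·δ/(1-δ)
Solving: δ ≥ (T-R)/(T-P) = (13-7)/(13-5) = 0.75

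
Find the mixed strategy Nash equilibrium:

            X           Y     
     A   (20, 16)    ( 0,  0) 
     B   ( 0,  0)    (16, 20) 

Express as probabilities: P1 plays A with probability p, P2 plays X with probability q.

p = 0.5556, q = 0.4444

Work:
Find probabilities that make opponent indifferent:
P2 chooses q to make P1 indifferent between A and B
P1 chooses p to make P2 indifferent between X and Y
Mixed NE: P1 plays (A: 0.5556, B: 0.4444), P2 plays (X: 0.4444, Y: 0.5556)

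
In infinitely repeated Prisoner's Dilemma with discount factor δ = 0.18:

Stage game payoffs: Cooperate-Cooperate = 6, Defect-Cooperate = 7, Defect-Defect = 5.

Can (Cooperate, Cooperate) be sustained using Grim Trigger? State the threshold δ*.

δ* = 0.5; since δ = 0.18 < 0.5, cooperation cannot be sustained

Work:
For Grim Trigger:
Cooperate forever: 6/(1-δ)
Defect then punished: 7 + 5·δ/(1-δ)
Need: 6/(1-δ) ≥ 7 + 5·δ/(1-δ)
Solving: δ ≥ (T-R)/(T-P) = (7-6)/(7-5) = 0.5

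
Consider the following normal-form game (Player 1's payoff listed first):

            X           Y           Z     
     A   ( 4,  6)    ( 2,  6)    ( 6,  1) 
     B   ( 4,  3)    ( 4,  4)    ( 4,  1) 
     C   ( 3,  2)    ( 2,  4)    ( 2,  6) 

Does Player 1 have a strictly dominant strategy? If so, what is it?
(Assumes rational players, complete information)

No strictly dominant strategy exists for Player 1

Work:
A strategy strictly dominates another if it gives a strictly higher payoff against every opponent action. Compare each pair of P1's strategies column-by-column:
  A vs B: [4 vs 4, 2 vs 4, 6 vs 4] → A does not strictly dominate B (column X: 4 ≤ 4)
  A vs C: [4 vs 3, 2 vs 2, 6 vs 2] → A does not strictly dominate C (column Y: 2 ≤ 2)
  B vs A: [4 vs 4, 4 vs 2, 4 vs 6] → B does not strictly dominate A (column X: 4 ≤ 4)
  B vs C: [4 vs 3, 4 vs 2, 4 vs 2] → B strictly dominates C
  C vs A: [3 vs 4, 2 vs 2, 2 vs 6] → C does not strictly dominate A (column X: 3 ≤ 4)
  C vs B: [3 vs 4, 2 vs 4, 2 vs 4] → C does not strictly dominate B (column X: 3 ≤ 4)
No single strategy strictly dominates all others → no strictly dominant strategy.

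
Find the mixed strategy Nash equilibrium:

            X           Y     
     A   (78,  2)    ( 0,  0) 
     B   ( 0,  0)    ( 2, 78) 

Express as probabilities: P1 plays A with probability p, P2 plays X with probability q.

p = 0.975, q = 0.025

Work:
Find probabilities that make opponent indifferent:
P2 chooses q to make P1 indifferent between A and B
P1 chooses p to make P2 indifferent between X and Y
Mixed NE: P1 plays (A: 0.975, B: 0.025), P2 plays (X: 0.025, Y: 0.975)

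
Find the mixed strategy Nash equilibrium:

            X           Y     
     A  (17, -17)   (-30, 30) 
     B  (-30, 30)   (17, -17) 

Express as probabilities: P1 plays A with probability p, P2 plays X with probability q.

p = 0.5, q = 0.5

Work:
Find probabilities that make opponent indifferent:
P2 chooses q to make P1 indifferent between A and B
P1 chooses p to make P2 indifferent between X and Y
Mixed NE: P1 plays (A: 0.5, B: 0.5), P2 plays (X: 0.5, Y: 0.5)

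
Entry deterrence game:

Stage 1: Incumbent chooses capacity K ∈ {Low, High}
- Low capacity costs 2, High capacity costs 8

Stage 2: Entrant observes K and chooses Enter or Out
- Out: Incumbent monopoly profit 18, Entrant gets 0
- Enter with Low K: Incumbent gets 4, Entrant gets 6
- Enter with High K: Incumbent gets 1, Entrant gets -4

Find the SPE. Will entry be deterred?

SPE: (High, Enter|Low, Out|High); Entry deterred. Incumbent net profit = 10

Work:
After Low K: Entrant enters (6 > 0)
After High K: Entrant stays out (-4 < 0)
Incumbent: Low → 4−2=2, High → 18−8=10
Incumbent chooses High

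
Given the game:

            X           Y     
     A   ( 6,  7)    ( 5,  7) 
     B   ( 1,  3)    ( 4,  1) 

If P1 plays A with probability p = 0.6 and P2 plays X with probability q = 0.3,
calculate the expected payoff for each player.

E[P1] = 4.42, E[P2] = 4.84

Work:
E[P1] = p·q·π₁(A,X) + p·(1-q)·π₁(A,Y) + (1-p)·q·π₁(B,X) + (1-p)·(1-q)·π₁(B,Y)
= 0.6·0.3·6 + 0.6·0.7·5 + 0.4·0.3·1 + 0.4·0.7·4
= 4.42

E[P2] = 4.84 (similar calculation)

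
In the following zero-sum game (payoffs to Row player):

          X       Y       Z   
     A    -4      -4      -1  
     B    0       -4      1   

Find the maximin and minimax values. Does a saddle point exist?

Maximin = -4, Minimax = -4, Saddle: True

Work:
Row minimums: [-4, -4] → maximin = -4
Column maximums: [0, -4, 1] → minimax = -4
Saddle point exists! Game value = -4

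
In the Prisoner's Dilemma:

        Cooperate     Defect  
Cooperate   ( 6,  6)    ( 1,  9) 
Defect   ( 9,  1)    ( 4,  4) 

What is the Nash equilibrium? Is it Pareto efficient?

(Defect, Defect) is NE; not Pareto efficient

Work:
Defect dominates Cooperate for both players:
If P2 cooperates: Defect (9) > Cooperate (6)
If P2 defects: Defect (4) > Cooperate (1)
NE: (Defect, Defect) with payoff (4, 4)
But (Cooperate, Cooperate) = (6, 6) Pareto dominates (4, 4)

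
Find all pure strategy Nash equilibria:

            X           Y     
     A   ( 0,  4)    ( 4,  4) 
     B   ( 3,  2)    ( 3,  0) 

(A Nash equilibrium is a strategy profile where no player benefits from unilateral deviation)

Nash equilibrium: (A, Y), (B, X)

Work:
Best responses:
  P1 vs X: payoffs [0, 3] → best response B (payoff 3)
  P1 vs Y: payoffs [4, 3] → best response A (payoff 4)
  P2 vs A: payoffs [4, 4] → best response X/Y (payoff 4)
  P2 vs B: payoffs [2, 0] → best response X (payoff 2)
Mutual best responses: (A,Y), (B,X) → Nash equilibria.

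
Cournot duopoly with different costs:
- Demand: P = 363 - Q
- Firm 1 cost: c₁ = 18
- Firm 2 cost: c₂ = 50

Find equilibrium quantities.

q₁* = 125.67, q₂* = 93.67

Work:
Reaction: q₁ = (363 - 18 - q₂)/2
Reaction: q₂ = (363 - 50 - q₁)/2
Solve simultaneously:
q₁* = (363 - 2×18 + 50)/3 = 125.67
q₂* = (363 - 2×50 + 18)/3 = 93.67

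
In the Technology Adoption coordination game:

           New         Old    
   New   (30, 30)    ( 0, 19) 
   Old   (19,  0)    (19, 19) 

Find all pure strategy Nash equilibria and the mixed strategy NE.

Pure NE: (New, New) and (Old, Old); Mixed NE: p = 0.6333, q = 0.6333

Work:
Check pure NE:
(New, New): (30, 30) - no unilateral deviation beneficial
(Old, Old): (19, 19) - no unilateral deviation beneficial
Mixed NE: P1 plays New with p = 0.6333, P2 plays New with q = 0.6333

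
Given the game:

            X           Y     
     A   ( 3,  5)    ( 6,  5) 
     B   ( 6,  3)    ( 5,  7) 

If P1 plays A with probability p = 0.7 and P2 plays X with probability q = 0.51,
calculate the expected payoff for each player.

E[P1] = 4.782, E[P2] = 4.988

Work:
E[P1] = p·q·π₁(A,X) + p·(1-q)·π₁(A,Y) + (1-p)·q·π₁(B,X) + (1-p)·(1-q)·π₁(B,Y)
= 0.7·0.51·3 + 0.7·0.49·6 + 0.3·0.51·6 + 0.3·0.49·5
= 4.782

E[P2] = 4.988 (similar calculation)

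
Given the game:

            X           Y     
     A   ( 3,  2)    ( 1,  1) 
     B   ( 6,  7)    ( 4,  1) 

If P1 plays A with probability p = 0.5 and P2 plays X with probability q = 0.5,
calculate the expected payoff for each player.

E[P1] = 3.5, E[P2] = 2.75

Work:
E[P1] = p·q·π₁(A,X) + p·(1-q)·π₁(A,Y) + (1-p)·q·π₁(B,X) + (1-p)·(1-q)·π₁(B,Y)
= 0.5·0.5·3 + 0.5·0.5·1 + 0.5·0.5·6 + 0.5·0.5·4
= 3.5

E[P2] = 2.75 (similar calculation)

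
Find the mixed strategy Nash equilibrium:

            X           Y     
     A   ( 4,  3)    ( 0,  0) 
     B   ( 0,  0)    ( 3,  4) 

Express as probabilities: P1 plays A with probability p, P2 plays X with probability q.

p = 0.5714, q = 0.4286

Work:
Find probabilities that make opponent indifferent:
P2 chooses q to make P1 indifferent between A and B
P1 chooses p to make P2 indifferent between X and Y
Mixed NE: P1 plays (A: 0.5714, B: 0.4286), P2 plays (X: 0.4286, Y: 0.5714)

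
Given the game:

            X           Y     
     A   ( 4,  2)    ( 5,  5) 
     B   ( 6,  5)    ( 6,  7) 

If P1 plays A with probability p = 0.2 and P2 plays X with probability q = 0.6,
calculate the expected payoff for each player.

E[P1] = 5.68, E[P2] = 5.28

Work:
E[P1] = p·q·π₁(A,X) + p·(1-q)·π₁(A,Y) + (1-p)·q·π₁(B,X) + (1-p)·(1-q)·π₁(B,Y)
= 0.2·0.6·4 + 0.2·0.4·5 + 0.8·0.6·6 + 0.8·0.4·6
= 5.68

E[P2] = 5.28 (similar calculation)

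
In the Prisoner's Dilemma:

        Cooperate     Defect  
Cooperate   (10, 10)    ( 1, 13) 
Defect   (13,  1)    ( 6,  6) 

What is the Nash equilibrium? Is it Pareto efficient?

(Defect, Defect) is NE; not Pareto efficient

Work:
Defect dominates Cooperate for both players:
If P2 cooperates: Defect (13) > Cooperate (10)
If P2 defects: Defect (6) > Cooperate (1)
NE: (Defect, Defect) with payoff (6, 6)
But (Cooperate, Cooperate) = (10, 10) Pareto dominates (6, 6)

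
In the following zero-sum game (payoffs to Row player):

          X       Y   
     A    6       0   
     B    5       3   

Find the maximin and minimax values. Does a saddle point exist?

Maximin = 3, Minimax = 3, Saddle: True

Work:
Row minimums: [0, 3] → maximin = 3
Column maximums: [6, 3] → minimax = 3
Saddle point exists! Game value = 3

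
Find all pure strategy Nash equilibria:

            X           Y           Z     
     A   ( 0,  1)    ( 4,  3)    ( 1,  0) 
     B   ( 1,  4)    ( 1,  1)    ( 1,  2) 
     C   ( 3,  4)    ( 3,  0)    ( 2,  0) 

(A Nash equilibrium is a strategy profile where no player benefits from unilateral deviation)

Nash equilibrium: (A, Y), (C, X)

Work:
Best responses:
  P1 vs X: payoffs [0, 1, 3] → best response C (payoff 3)
  P1 vs Y: payoffs [4, 1, 3] → best response A (payoff 4)
  P1 vs Z: payoffs [1, 1, 2] → best response C (payoff 2)
  P2 vs A: payoffs [1, 3, 0] → best response Y (payoff 3)
  P2 vs B: payoffs [4, 1, 2] → best response X (payoff 4)
  P2 vs C: payoffs [4, 0, 0] → best response X (payoff 4)
Mutual best responses: (A,Y), (C,X) → Nash equilibria.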